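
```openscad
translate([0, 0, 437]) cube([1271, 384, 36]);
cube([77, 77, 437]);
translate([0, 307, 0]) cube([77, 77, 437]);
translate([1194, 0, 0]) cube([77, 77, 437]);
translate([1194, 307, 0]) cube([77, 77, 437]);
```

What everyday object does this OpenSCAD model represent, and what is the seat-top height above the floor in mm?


A bench. The seat-top height is 473 mm.

A long slab on four corner posts — a bench. The slab sits at z = 437 with thickness 36, so the top is 437 + 36 = 473 mm.


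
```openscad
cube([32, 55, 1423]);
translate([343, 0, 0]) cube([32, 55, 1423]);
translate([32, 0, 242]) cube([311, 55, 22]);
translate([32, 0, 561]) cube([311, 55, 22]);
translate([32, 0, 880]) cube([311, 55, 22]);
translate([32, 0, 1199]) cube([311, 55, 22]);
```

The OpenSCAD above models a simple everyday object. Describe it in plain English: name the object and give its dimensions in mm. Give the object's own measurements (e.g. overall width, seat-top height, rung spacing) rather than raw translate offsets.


A straight ladder. Two 32×55 mm vertical rails, 1423 mm tall, stand 375 mm apart (outside-to-outside) with their front faces coplanar on the −y side. 4 rungs, each 55 mm deep and 22 mm tall, span between the inner faces of the rails, front faces flush with the rails. The lowest rung's underside is at z = 242 mm and rungs are spaced 319 mm apart (underside to underside).


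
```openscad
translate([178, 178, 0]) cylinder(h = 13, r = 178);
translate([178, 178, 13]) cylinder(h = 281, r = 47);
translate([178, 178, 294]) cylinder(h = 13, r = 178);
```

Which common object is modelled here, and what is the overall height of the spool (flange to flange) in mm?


A spool. The overall height is 307 mm.

Three coaxial cylinders, large–small–large — a spool. Two 13 mm flanges and a 281 mm core give 13 + 281 + 13 = 307 mm.


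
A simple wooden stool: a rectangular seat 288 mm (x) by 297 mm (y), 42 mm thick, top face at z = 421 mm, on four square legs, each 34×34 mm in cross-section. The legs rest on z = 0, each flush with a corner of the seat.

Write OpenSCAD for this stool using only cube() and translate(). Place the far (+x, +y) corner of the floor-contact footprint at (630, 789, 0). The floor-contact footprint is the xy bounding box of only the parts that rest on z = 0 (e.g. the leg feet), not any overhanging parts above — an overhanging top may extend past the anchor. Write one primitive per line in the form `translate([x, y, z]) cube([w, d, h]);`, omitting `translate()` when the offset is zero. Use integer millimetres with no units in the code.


translate([342, 492, 379]) cube([288, 297, 42]);
translate([342, 492, 0]) cube([34, 34, 379]);
translate([596, 492, 0]) cube([34, 34, 379]);
translate([342, 755, 0]) cube([34, 34, 379]);
translate([596, 755, 0]) cube([34, 34, 379]);


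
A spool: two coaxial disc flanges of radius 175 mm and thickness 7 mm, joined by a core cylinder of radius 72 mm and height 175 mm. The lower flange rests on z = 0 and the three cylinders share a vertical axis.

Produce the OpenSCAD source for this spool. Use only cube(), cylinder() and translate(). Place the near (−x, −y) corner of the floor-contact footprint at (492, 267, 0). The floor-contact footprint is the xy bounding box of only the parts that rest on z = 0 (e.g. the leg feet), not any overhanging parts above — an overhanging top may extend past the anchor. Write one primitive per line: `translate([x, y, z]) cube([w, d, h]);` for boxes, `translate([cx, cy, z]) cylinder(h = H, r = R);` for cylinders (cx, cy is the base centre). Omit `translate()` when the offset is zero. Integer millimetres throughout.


translate([667, 442, 0]) cylinder(h = 7, r = 175);
translate([667, 442, 7]) cylinder(h = 175, r = 72);
translate([667, 442, 182]) cylinder(h = 7, r = 175);


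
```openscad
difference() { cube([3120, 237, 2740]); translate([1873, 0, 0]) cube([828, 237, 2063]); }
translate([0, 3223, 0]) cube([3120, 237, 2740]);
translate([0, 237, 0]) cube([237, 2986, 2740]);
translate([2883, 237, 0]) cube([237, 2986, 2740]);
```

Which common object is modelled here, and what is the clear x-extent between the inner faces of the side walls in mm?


A single room. The interior width is 2646 mm.

Four walls enclosing a rectangle with a door in the front wall — a room. Outside width 3120 minus two 237 mm walls gives 2646 mm.


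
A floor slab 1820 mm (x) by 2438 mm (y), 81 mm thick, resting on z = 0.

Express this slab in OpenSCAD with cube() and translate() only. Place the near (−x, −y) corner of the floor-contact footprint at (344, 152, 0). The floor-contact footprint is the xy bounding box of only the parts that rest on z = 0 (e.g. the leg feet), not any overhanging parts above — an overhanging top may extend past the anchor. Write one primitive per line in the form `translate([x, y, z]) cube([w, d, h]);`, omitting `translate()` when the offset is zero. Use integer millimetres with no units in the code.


translate([344, 152, 0]) cube([1820, 2438, 81]);


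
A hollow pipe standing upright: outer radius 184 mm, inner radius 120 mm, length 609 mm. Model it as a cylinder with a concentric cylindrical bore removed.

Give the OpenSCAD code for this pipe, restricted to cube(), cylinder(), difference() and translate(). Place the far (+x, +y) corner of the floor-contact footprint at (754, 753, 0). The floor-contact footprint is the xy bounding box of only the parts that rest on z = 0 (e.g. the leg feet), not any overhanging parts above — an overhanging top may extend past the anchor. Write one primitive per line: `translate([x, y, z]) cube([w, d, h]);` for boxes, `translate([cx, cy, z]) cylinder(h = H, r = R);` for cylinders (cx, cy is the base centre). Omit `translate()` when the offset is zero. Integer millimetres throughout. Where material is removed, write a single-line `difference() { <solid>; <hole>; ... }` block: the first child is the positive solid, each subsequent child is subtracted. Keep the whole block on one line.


difference() { translate([570, 569, 0]) cylinder(h = 609, r = 184); translate([570, 569, 0]) cylinder(h = 609, r = 120); }


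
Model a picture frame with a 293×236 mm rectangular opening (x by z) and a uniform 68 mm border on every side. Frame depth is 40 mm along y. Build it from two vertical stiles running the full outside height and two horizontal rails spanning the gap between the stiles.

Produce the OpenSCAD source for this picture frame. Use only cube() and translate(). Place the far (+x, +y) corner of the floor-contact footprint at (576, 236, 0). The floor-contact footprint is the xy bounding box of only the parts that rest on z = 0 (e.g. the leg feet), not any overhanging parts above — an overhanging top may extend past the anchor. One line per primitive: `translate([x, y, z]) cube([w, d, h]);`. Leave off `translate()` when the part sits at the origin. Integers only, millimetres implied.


translate([147, 196, 0]) cube([68, 40, 372]);
translate([508, 196, 0]) cube([68, 40, 372]);
translate([215, 196, 0]) cube([293, 40, 68]);
translate([215, 196, 304]) cube([293, 40, 68]);


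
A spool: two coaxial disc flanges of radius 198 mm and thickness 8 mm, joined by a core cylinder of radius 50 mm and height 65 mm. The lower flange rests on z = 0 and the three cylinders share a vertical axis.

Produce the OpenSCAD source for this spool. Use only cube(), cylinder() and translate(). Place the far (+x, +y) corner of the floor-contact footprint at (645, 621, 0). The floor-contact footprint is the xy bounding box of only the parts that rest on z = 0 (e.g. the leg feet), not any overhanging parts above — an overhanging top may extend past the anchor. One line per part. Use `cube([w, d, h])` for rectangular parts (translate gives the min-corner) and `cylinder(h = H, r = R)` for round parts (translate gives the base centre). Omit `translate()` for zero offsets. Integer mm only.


translate([447, 423, 0]) cylinder(h = 8, r = 198);
translate([447, 423, 8]) cylinder(h = 65, r = 50);
translate([447, 423, 73]) cylinder(h = 8, r = 198);


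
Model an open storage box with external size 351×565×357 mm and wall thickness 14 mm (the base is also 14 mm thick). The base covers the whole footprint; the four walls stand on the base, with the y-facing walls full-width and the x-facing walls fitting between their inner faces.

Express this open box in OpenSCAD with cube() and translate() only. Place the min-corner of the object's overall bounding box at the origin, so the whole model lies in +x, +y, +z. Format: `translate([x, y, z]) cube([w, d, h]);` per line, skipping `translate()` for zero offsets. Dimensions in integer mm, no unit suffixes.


cube([351, 565, 14]);
translate([0, 0, 14]) cube([351, 14, 343]);
translate([0, 551, 14]) cube([351, 14, 343]);
translate([0, 14, 14]) cube([14, 537, 343]);
translate([337, 14, 14]) cube([14, 537, 343]);


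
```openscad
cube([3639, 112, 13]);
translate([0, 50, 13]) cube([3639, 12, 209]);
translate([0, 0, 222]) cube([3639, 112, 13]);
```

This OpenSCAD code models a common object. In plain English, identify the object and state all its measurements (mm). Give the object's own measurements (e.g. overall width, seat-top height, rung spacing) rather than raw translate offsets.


An I-beam lying along x, 3639 mm long. Overall section height 235 mm. Two flanges 112 mm wide (y) and 13 mm thick, one on the floor and one at the top; a web 12 mm thick runs between them, centred on the flange width.


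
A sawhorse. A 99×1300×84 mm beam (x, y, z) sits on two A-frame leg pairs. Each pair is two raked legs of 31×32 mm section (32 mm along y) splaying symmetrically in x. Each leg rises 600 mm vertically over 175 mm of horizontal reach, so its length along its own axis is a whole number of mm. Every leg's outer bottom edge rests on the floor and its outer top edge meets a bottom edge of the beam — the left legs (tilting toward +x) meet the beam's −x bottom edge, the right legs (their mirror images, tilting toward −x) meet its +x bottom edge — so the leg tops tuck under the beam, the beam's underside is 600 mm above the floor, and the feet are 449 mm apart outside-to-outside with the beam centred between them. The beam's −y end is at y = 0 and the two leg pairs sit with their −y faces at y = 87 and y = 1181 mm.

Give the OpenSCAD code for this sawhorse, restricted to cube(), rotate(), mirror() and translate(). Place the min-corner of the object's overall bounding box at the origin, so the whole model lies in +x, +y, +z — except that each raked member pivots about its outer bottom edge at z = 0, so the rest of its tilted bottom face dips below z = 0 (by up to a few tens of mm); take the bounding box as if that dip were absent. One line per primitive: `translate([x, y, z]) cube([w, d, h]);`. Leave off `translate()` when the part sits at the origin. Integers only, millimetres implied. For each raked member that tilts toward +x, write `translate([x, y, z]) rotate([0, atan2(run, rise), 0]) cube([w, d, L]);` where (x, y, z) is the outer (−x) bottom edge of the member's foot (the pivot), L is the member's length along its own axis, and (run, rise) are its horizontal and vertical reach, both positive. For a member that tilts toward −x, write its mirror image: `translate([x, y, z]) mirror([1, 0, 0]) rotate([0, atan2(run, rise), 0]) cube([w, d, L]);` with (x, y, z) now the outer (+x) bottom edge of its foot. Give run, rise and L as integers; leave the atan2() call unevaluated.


translate([175, 0, 600]) cube([99, 1300, 84]);
translate([0, 87, 0]) rotate([0, atan2(175, 600), 0]) cube([31, 32, 625]);
translate([449, 87, 0]) mirror([1, 0, 0]) rotate([0, atan2(175, 600), 0]) cube([31, 32, 625]);
translate([0, 1181, 0]) rotate([0, atan2(175, 600), 0]) cube([31, 32, 625]);
translate([449, 1181, 0]) mirror([1, 0, 0]) rotate([0, atan2(175, 600), 0]) cube([31, 32, 625]);


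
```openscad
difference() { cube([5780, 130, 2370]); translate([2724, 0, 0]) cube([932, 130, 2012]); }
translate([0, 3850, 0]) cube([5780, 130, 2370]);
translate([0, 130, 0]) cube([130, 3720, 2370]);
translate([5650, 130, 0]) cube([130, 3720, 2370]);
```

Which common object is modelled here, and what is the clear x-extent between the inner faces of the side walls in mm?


A single room. The interior width is 5520 mm.

Four walls enclosing a rectangle with a door in the front wall — a room. Outside width 5780 minus two 130 mm walls gives 5520 mm.


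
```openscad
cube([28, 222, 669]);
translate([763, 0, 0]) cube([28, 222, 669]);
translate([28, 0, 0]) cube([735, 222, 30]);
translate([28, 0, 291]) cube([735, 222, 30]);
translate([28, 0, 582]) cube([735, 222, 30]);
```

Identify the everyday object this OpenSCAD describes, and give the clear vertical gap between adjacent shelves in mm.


A bookshelf. The clear shelf gap is 261 mm.

Two tall side panels with 3 horizontal boards between them — a bookshelf. The first two shelf undersides are at z = 0 and z = 291; with shelf thickness 30, the clear gap is 291 − 0 − 30 = 261 mm.


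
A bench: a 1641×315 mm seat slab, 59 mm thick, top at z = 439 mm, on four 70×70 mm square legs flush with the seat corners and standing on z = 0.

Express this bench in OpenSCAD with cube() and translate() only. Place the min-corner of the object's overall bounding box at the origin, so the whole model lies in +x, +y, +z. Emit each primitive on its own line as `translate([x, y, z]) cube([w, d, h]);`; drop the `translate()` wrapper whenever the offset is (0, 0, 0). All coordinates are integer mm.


translate([0, 0, 380]) cube([1641, 315, 59]);
cube([70, 70, 380]);
translate([0, 245, 0]) cube([70, 70, 380]);
translate([1571, 0, 0]) cube([70, 70, 380]);
translate([1571, 245, 0]) cube([70, 70, 380]);


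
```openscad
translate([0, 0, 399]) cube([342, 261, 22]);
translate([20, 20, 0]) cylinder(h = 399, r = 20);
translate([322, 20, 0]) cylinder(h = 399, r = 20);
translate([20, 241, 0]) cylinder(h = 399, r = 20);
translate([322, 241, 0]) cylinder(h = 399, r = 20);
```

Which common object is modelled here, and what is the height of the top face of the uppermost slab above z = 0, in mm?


A stool. The seat height is 421 mm.

A 342×261×22 slab at z = 399 on four corner cylinders — a stool. The seat top is 399 + 22 = 421 mm.


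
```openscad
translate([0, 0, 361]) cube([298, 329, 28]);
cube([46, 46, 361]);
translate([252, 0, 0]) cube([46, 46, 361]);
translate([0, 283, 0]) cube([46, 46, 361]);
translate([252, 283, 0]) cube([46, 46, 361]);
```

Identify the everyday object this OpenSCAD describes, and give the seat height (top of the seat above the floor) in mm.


A stool. The seat height is 389 mm.

A 298×329×28 slab at z = 361 on four corner posts — a stool. The seat top is 361 + 28 = 389 mm.


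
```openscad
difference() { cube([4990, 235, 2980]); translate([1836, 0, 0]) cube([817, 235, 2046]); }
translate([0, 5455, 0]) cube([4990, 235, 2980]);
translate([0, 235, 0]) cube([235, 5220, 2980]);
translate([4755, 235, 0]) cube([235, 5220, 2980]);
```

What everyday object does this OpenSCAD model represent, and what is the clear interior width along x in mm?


A single room. The interior width is 4520 mm.

Four walls enclosing a rectangle with a door in the front wall — a room. Outside width 4990 minus two 235 mm walls gives 4520 mm.


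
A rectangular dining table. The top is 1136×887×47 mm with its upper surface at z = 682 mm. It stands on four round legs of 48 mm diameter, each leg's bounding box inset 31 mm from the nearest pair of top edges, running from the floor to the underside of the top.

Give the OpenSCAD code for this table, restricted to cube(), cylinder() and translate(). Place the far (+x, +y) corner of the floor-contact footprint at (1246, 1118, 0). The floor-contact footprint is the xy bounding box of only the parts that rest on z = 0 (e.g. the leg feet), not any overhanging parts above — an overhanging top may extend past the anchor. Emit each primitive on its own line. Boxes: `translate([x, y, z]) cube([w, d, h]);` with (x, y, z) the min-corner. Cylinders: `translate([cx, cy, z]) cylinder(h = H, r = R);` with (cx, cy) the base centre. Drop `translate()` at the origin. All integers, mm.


translate([141, 262, 635]) cube([1136, 887, 47]);
translate([196, 317, 0]) cylinder(h = 635, r = 24);
translate([1222, 317, 0]) cylinder(h = 635, r = 24);
translate([196, 1094, 0]) cylinder(h = 635, r = 24);
translate([1222, 1094, 0]) cylinder(h = 635, r = 24);


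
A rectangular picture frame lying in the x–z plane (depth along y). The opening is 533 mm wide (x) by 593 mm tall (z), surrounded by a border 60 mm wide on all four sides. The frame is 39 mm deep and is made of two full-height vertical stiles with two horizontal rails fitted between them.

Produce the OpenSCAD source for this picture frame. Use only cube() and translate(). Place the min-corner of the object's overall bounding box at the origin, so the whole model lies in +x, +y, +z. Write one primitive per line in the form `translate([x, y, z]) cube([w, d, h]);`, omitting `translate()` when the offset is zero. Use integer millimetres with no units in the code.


cube([60, 39, 713]);
translate([593, 0, 0]) cube([60, 39, 713]);
translate([60, 0, 0]) cube([533, 39, 60]);
translate([60, 0, 653]) cube([533, 39, 60]);


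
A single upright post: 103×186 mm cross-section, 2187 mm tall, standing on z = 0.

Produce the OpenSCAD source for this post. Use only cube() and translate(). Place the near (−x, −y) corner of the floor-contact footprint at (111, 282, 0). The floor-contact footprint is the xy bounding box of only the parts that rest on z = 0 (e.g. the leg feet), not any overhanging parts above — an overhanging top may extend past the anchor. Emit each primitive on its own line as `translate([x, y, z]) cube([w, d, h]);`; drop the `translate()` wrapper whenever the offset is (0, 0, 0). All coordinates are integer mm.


translate([111, 282, 0]) cube([103, 186, 2187]);


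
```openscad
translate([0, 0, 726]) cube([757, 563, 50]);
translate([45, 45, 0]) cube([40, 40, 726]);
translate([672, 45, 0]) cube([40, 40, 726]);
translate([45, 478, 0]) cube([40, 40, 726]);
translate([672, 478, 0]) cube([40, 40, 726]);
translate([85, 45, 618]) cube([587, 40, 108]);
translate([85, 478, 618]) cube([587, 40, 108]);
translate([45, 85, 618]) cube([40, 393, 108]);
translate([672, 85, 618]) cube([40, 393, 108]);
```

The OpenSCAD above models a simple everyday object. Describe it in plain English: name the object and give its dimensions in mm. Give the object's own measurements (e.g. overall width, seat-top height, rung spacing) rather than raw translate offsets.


A table: top 757 mm (x) × 563 mm (y), 50 mm thick, upper face at z = 776 mm, on four 40×40 mm square legs, each inset 45 mm from the nearest pair of top edges from z = 0 to the bottom of the top. Four apron rails, 40 mm thick and 108 mm tall, run between adjacent legs with their top edges flush with the underside of the top and their outer faces flush with the legs' outer faces.


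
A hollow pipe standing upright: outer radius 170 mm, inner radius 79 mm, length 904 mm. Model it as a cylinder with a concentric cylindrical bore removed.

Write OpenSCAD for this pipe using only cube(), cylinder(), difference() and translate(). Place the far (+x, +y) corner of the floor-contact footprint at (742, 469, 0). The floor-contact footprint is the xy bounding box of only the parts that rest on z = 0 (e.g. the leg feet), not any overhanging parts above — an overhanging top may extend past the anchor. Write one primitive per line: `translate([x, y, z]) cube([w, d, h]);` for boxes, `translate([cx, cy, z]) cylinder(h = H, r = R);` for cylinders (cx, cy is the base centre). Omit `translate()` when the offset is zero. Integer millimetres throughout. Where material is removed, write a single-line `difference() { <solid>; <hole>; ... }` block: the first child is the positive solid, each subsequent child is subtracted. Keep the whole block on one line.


difference() { translate([572, 299, 0]) cylinder(h = 904, r = 170); translate([572, 299, 0]) cylinder(h = 904, r = 79); }


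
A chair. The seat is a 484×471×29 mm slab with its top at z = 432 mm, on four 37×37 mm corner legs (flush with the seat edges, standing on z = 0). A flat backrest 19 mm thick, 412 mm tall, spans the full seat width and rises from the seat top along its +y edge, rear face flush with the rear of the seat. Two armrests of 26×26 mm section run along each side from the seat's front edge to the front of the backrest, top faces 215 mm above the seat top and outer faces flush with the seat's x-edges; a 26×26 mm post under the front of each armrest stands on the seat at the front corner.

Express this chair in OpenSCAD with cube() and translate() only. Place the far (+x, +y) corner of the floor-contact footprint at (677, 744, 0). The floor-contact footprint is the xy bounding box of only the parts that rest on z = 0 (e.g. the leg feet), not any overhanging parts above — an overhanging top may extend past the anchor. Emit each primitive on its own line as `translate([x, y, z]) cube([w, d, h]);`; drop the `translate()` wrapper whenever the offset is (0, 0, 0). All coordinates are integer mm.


// leg_h = 432 - 29 = 403
// arm post h = 215 - 26 = 189
translate([193, 273, 403]) cube([484, 471, 29]);
translate([193, 273, 0]) cube([37, 37, 403]);
translate([640, 273, 0]) cube([37, 37, 403]);
translate([193, 707, 0]) cube([37, 37, 403]);
translate([640, 707, 0]) cube([37, 37, 403]);
translate([193, 725, 432]) cube([484, 19, 412]);
translate([193, 273, 621]) cube([26, 452, 26]);
translate([651, 273, 621]) cube([26, 452, 26]);
translate([193, 273, 432]) cube([26, 26, 189]);
translate([651, 273, 432]) cube([26, 26, 189]);


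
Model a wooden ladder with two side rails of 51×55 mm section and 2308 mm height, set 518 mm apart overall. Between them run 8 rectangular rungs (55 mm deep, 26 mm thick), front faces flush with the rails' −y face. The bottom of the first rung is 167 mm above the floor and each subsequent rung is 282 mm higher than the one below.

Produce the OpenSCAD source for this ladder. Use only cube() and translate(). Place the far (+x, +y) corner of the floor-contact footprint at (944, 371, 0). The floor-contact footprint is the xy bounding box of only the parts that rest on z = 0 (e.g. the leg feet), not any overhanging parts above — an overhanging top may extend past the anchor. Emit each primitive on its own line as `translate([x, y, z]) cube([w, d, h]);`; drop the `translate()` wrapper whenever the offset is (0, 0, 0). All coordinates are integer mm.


translate([426, 316, 0]) cube([51, 55, 2308]);
translate([893, 316, 0]) cube([51, 55, 2308]);
translate([477, 316, 167]) cube([416, 55, 26]);
translate([477, 316, 449]) cube([416, 55, 26]);
translate([477, 316, 731]) cube([416, 55, 26]);
translate([477, 316, 1013]) cube([416, 55, 26]);
translate([477, 316, 1295]) cube([416, 55, 26]);
translate([477, 316, 1577]) cube([416, 55, 26]);
translate([477, 316, 1859]) cube([416, 55, 26]);
translate([477, 316, 2141]) cube([416, 55, 26]);


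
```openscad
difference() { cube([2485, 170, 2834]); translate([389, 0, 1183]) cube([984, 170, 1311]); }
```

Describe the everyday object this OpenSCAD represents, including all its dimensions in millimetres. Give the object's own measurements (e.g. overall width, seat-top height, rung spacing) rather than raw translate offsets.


A wall 2485 mm long (x), 170 mm thick (y), 2834 mm tall, with a rectangular window opening cut through it. The opening is 984 mm wide and 1311 mm tall; its sill is at z = 1183 mm and its near (−x) edge is 389 mm from the wall's −x end. The opening passes through the full wall thickness.


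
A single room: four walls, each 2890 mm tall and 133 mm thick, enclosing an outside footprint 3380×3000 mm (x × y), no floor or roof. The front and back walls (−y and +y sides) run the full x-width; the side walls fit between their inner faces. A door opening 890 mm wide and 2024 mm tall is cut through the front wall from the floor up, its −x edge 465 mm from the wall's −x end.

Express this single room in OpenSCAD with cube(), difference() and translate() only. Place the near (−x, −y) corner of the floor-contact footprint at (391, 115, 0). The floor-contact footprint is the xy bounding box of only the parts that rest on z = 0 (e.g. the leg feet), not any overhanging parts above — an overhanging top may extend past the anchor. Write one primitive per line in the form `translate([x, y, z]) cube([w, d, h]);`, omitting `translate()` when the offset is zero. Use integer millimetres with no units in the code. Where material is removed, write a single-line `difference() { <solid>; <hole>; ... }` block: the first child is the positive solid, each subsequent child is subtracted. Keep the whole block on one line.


difference() { translate([391, 115, 0]) cube([3380, 133, 2890]); translate([856, 115, 0]) cube([890, 133, 2024]); }
translate([391, 2982, 0]) cube([3380, 133, 2890]);
translate([391, 248, 0]) cube([133, 2734, 2890]);
translate([3638, 248, 0]) cube([133, 2734, 2890]);


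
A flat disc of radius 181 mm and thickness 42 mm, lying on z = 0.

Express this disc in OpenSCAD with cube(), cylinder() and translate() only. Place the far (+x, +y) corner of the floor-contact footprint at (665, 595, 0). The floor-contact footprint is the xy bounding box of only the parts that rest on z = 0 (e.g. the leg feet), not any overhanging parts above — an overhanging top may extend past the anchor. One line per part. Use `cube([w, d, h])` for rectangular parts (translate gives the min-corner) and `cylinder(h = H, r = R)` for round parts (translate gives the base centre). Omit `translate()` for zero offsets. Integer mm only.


translate([484, 414, 0]) cylinder(h = 42, r = 181);


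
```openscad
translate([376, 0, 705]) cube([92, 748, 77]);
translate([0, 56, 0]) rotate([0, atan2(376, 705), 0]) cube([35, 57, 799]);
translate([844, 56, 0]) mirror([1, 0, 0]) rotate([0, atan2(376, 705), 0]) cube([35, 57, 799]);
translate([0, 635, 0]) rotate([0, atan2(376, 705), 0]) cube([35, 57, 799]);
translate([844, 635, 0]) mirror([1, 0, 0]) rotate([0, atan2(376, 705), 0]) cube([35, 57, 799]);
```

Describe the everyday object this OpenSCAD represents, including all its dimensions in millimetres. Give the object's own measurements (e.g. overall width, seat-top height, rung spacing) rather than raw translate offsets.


A sawhorse. A 92×748×77 mm beam (x, y, z) sits on two A-frame leg pairs. Each pair is two raked legs of 35×57 mm section (57 mm along y) splaying symmetrically in x. Each leg rises 705 mm vertically over 376 mm of horizontal reach and is 799 mm long along its own axis. Every leg's outer bottom edge rests on the floor and its outer top edge meets a bottom edge of the beam — the left legs (tilting toward +x) meet the beam's −x bottom edge, the right legs (their mirror images, tilting toward −x) meet its +x bottom edge — so the leg tops tuck under the beam, the beam's underside is 705 mm above the floor, and the feet are 844 mm apart outside-to-outside with the beam centred between them. The two leg pairs are set in 56 mm from either end of the beam.


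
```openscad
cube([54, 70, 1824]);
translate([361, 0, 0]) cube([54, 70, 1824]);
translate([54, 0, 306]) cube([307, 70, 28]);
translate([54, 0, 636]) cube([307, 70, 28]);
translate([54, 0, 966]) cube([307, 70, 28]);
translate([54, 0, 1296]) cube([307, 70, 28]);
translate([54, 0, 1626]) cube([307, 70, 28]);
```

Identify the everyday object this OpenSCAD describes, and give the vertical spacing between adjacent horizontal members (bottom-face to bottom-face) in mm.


A ladder. The rung spacing is 330 mm.

Two tall 54×70 posts with 5 short bars between them — a ladder. Adjacent rungs sit at z = 306 and z = 636, so the spacing is 636 − 306 = 330 mm.


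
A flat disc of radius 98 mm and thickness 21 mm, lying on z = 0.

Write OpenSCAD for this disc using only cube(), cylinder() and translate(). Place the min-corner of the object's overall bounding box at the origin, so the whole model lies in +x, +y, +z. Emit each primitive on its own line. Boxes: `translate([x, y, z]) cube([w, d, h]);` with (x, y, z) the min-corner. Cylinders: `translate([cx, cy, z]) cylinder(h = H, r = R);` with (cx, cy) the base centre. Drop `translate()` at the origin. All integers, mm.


translate([98, 98, 0]) cylinder(h = 21, r = 98);


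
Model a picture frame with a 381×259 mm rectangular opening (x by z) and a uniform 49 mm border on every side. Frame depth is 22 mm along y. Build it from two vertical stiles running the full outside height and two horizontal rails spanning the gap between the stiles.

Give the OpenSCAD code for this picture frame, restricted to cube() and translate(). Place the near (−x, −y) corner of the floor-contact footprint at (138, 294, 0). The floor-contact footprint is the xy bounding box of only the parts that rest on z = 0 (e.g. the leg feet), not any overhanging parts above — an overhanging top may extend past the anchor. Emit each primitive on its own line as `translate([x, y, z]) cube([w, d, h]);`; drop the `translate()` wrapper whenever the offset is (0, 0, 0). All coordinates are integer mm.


translate([138, 294, 0]) cube([49, 22, 357]);
translate([568, 294, 0]) cube([49, 22, 357]);
translate([187, 294, 0]) cube([381, 22, 49]);
translate([187, 294, 308]) cube([381, 22, 49]);


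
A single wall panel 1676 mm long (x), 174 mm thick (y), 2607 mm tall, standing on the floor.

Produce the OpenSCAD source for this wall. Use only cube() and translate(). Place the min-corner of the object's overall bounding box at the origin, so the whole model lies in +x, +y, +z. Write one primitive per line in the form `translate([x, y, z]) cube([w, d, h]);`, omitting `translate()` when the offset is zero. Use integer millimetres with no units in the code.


cube([1676, 174, 2607]);


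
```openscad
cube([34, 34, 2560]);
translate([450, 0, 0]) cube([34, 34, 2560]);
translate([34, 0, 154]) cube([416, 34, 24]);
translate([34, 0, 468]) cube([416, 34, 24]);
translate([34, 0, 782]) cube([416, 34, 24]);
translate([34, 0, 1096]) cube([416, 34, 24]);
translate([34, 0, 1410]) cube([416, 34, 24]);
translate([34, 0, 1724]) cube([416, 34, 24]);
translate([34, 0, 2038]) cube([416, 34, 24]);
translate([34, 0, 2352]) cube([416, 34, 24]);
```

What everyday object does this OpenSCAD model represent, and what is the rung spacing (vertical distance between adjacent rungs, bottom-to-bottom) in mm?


A ladder. The rung spacing is 314 mm.

Two tall 34×34 posts with 8 short bars between them — a ladder. Adjacent rungs sit at z = 154 and z = 468, so the spacing is 468 − 154 = 314 mm.


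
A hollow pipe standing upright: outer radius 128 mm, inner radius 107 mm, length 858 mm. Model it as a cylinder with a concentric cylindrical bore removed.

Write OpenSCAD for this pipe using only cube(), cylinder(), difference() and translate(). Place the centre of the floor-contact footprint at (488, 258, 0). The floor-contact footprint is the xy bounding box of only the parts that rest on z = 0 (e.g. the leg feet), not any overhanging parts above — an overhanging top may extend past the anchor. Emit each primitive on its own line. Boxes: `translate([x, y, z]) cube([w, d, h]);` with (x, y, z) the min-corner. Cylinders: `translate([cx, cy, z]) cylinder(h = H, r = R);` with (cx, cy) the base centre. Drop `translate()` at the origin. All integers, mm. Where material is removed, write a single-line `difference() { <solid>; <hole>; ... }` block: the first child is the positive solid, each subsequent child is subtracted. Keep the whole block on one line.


difference() { translate([488, 258, 0]) cylinder(h = 858, r = 128); translate([488, 258, 0]) cylinder(h = 858, r = 107); }


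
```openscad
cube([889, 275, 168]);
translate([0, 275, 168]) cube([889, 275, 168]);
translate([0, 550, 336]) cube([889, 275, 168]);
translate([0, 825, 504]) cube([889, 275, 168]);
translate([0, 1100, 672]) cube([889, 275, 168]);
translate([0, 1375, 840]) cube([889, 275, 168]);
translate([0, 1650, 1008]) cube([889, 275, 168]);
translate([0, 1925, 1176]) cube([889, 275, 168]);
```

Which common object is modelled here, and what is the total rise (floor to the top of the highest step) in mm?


A staircase. The total rise is 1344 mm.

8 identical blocks, each offset up and back from the previous — a staircase. Each step is 168 mm tall and there are 8 of them, so the total rise is 8 × 168 = 1344 mm.


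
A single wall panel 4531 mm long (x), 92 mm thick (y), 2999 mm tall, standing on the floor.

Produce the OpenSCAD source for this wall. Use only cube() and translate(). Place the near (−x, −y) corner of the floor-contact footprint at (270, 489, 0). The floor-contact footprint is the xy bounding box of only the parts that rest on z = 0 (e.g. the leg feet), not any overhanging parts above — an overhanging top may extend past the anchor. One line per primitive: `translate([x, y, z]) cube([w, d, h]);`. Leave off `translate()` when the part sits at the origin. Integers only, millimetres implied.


translate([270, 489, 0]) cube([4531, 92, 2999]);


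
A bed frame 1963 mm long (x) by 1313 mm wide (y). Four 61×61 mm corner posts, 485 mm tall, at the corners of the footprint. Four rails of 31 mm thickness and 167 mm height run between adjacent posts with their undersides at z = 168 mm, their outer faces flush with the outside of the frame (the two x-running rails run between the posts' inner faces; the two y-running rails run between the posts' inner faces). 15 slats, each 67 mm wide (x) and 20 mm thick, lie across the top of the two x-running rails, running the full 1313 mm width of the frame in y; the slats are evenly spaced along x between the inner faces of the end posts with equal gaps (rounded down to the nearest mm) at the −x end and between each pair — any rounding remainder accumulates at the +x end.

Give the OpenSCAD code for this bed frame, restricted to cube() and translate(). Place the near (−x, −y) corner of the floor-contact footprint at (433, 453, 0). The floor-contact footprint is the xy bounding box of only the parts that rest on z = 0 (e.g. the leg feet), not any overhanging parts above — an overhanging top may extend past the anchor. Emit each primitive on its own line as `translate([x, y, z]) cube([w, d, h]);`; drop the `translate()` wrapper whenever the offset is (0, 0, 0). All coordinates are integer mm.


translate([433, 453, 0]) cube([61, 61, 485]);
translate([433, 1705, 0]) cube([61, 61, 485]);
translate([2335, 453, 0]) cube([61, 61, 485]);
translate([2335, 1705, 0]) cube([61, 61, 485]);
translate([494, 453, 168]) cube([1841, 31, 167]);
translate([494, 1735, 168]) cube([1841, 31, 167]);
translate([433, 514, 168]) cube([31, 1191, 167]);
translate([2365, 514, 168]) cube([31, 1191, 167]);
translate([546, 453, 335]) cube([67, 1313, 20]);
translate([665, 453, 335]) cube([67, 1313, 20]);
translate([784, 453, 335]) cube([67, 1313, 20]);
translate([903, 453, 335]) cube([67, 1313, 20]);
translate([1022, 453, 335]) cube([67, 1313, 20]);
translate([1141, 453, 335]) cube([67, 1313, 20]);
translate([1260, 453, 335]) cube([67, 1313, 20]);
translate([1379, 453, 335]) cube([67, 1313, 20]);
translate([1498, 453, 335]) cube([67, 1313, 20]);
translate([1617, 453, 335]) cube([67, 1313, 20]);
translate([1736, 453, 335]) cube([67, 1313, 20]);
translate([1855, 453, 335]) cube([67, 1313, 20]);
translate([1974, 453, 335]) cube([67, 1313, 20]);
translate([2093, 453, 335]) cube([67, 1313, 20]);
translate([2212, 453, 335]) cube([67, 1313, 20]);


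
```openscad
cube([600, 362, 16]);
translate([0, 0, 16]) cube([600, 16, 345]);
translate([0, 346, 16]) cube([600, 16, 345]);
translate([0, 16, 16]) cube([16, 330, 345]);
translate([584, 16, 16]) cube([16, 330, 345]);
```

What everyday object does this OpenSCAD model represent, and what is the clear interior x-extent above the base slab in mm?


An open box. The internal width is 568 mm.

A 600×362 base slab with four walls standing on it — an open box. The base is 600 mm wide and the walls are 16 mm thick, so the internal width is 600 − 2 × 16 = 568 mm.


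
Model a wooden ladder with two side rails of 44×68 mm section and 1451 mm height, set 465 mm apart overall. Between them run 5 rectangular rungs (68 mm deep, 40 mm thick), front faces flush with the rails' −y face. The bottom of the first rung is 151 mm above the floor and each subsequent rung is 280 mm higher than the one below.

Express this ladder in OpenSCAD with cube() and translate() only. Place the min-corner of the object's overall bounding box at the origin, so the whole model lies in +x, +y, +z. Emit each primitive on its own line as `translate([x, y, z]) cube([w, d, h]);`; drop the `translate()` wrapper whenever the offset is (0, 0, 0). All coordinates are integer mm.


cube([44, 68, 1451]);
translate([421, 0, 0]) cube([44, 68, 1451]);
translate([44, 0, 151]) cube([377, 68, 40]);
translate([44, 0, 431]) cube([377, 68, 40]);
translate([44, 0, 711]) cube([377, 68, 40]);
translate([44, 0, 991]) cube([377, 68, 40]);
translate([44, 0, 1271]) cube([377, 68, 40]);


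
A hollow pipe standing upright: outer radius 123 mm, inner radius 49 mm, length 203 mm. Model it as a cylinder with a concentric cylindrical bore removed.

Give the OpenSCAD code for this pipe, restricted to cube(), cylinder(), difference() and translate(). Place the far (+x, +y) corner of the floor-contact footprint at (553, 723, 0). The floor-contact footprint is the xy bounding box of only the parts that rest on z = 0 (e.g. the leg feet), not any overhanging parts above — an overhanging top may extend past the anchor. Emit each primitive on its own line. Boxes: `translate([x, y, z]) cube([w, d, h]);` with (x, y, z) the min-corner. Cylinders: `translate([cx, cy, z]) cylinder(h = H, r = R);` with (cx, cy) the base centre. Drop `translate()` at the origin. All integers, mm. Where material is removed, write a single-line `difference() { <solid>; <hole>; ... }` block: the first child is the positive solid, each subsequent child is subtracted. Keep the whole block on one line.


difference() { translate([430, 600, 0]) cylinder(h = 203, r = 123); translate([430, 600, 0]) cylinder(h = 203, r = 49); }


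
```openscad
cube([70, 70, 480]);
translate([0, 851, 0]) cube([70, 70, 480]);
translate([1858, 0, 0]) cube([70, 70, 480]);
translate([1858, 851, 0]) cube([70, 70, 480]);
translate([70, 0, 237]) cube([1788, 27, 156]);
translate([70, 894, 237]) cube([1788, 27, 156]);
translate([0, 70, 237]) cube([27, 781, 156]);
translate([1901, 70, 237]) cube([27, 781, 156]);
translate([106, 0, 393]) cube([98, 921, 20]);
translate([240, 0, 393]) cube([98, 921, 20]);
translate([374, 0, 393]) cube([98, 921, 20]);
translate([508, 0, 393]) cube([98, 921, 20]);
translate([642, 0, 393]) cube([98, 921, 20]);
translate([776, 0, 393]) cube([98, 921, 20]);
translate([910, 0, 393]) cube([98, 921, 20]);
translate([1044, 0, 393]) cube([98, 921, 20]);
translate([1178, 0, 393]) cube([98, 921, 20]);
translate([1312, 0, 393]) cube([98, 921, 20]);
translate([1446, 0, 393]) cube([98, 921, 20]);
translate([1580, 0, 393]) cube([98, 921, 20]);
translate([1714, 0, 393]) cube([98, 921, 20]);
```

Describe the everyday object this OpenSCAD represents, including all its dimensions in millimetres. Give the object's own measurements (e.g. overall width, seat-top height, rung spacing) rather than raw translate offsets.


A bed frame 1928 mm long (x) by 921 mm wide (y). Four 70×70 mm corner posts, 480 mm tall, at the corners of the footprint. Four rails of 27 mm thickness and 156 mm height run between adjacent posts with their undersides at z = 237 mm, their outer faces flush with the outside of the frame (the two x-running rails run between the posts' inner faces; the two y-running rails run between the posts' inner faces). 13 slats, each 98 mm wide (x) and 20 mm thick, lie across the top of the two x-running rails, running the full 921 mm width of the frame in y; along x they sit between the end posts with a 36 mm gap after the −x posts and between neighbouring slats, leaving 46 mm before the +x posts.


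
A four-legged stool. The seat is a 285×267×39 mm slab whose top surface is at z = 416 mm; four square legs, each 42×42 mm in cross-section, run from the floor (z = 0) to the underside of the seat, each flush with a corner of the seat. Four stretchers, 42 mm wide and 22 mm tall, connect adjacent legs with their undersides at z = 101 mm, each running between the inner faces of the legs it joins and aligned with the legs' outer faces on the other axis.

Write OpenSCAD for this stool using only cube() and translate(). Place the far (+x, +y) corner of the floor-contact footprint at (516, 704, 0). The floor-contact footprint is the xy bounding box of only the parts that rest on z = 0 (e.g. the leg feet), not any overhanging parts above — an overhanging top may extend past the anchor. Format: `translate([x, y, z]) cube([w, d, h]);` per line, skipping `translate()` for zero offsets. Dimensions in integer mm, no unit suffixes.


translate([231, 437, 377]) cube([285, 267, 39]);
translate([231, 437, 0]) cube([42, 42, 377]);
translate([474, 437, 0]) cube([42, 42, 377]);
translate([231, 662, 0]) cube([42, 42, 377]);
translate([474, 662, 0]) cube([42, 42, 377]);
translate([273, 437, 101]) cube([201, 42, 22]);
translate([273, 662, 101]) cube([201, 42, 22]);
translate([231, 479, 101]) cube([42, 183, 22]);
translate([474, 479, 101]) cube([42, 183, 22]);
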